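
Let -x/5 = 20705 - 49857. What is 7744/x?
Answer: 242/4555 ≈ 0.053128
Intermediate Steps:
x = 145760 (x = -5*(20705 - 49857) = -5*(-29152) = 145760)
7744/x = 7744/145760 = 7744*(1/145760) = 242/4555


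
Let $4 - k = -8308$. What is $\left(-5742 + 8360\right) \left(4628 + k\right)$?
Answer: $33876920$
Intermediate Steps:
$k = 8312$ ($k = 4 - -8308 = 4 + 8308 = 8312$)
$\left(-5742 + 8360\right) \left(4628 + k\right) = \left(-5742 + 8360\right) \left(4628 + 8312\right) = 2618 \cdot 12940 = 33876920$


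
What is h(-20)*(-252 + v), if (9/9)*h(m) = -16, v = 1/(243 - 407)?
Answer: 165316/41 ≈ 4032.1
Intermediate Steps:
v = -1/164 (v = 1/(-164) = -1/164 ≈ -0.0060976)
h(m) = -16
h(-20)*(-252 + v) = -16*(-252 - 1/164) = -16*(-41329/164) = 165316/41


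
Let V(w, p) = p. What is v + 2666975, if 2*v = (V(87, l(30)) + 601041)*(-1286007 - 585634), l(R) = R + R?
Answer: -1125039942791/2 ≈ -5.6252e+11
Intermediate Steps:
l(R) = 2*R
v = -1125045276741/2 (v = ((2*30 + 601041)*(-1286007 - 585634))/2 = ((60 + 601041)*(-1871641))/2 = (601101*(-1871641))/2 = (1/2)*(-1125045276741) = -1125045276741/2 ≈ -5.6252e+11)
v + 2666975 = -1125045276741/2 + 2666975 = -1125039942791/2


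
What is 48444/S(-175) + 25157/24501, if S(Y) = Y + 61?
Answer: -197343091/465519 ≈ -423.92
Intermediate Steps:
S(Y) = 61 + Y
48444/S(-175) + 25157/24501 = 48444/(61 - 175) + 25157/24501 = 48444/(-114) + 25157*(1/24501) = 48444*(-1/114) + 25157/24501 = -8074/19 + 25157/24501 = -197343091/465519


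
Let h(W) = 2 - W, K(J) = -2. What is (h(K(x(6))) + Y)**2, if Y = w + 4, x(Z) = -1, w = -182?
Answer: 30276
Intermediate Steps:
Y = -178 (Y = -182 + 4 = -178)
(h(K(x(6))) + Y)**2 = ((2 - 1*(-2)) - 178)**2 = ((2 + 2) - 178)**2 = (4 - 178)**2 = (-174)**2 = 30276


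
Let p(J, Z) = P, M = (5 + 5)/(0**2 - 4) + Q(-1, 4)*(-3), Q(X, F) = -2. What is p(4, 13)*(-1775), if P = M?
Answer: -12425/2 ≈ -6212.5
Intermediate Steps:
M = 7/2 (M = (5 + 5)/(0**2 - 4) - 2*(-3) = 10/(0 - 4) + 6 = 10/(-4) + 6 = 10*(-1/4) + 6 = -5/2 + 6 = 7/2 ≈ 3.5000)
P = 7/2 ≈ 3.5000
p(J, Z) = 7/2
p(4, 13)*(-1775) = (7/2)*(-1775) = -12425/2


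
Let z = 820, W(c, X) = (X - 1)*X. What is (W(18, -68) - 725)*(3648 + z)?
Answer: 17724556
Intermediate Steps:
W(c, X) = X*(-1 + X) (W(c, X) = (-1 + X)*X = X*(-1 + X))
(W(18, -68) - 725)*(3648 + z) = (-68*(-1 - 68) - 725)*(3648 + 820) = (-68*(-69) - 725)*4468 = (4692 - 725)*4468 = 3967*4468 = 17724556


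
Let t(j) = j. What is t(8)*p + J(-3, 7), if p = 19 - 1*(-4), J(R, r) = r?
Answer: 191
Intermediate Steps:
p = 23 (p = 19 + 4 = 23)
t(8)*p + J(-3, 7) = 8*23 + 7 = 184 + 7 = 191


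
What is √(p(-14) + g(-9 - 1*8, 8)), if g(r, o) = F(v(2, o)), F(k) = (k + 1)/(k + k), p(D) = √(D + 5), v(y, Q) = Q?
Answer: √(9 + 48*I)/4 ≈ 1.3444 + 1.1157*I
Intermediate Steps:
p(D) = √(5 + D)
F(k) = (1 + k)/(2*k) (F(k) = (1 + k)/((2*k)) = (1 + k)*(1/(2*k)) = (1 + k)/(2*k))
g(r, o) = (1 + o)/(2*o)
√(p(-14) + g(-9 - 1*8, 8)) = √(√(5 - 14) + (½)*(1 + 8)/8) = √(√(-9) + (½)*(⅛)*9) = √(3*I + 9/16) = √(9/16 + 3*I)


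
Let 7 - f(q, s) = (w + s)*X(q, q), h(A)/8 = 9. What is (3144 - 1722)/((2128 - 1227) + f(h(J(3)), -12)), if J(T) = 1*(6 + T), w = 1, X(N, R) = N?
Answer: 711/850 ≈ 0.83647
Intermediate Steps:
J(T) = 6 + T
h(A) = 72 (h(A) = 8*9 = 72)
f(q, s) = 7 - q*(1 + s) (f(q, s) = 7 - (1 + s)*q = 7 - q*(1 + s))
(3144 - 1722)/((2128 - 1227) + f(h(J(3)), -12)) = (3144 - 1722)/((2128 - 1227) + (7 - 1*72 - 1*72*(-12))) = 1422/(901 + (7 - 72 + 864)) = 1422/(901 + 799) = 1422/1700 = 1422*(1/1700) = 711/850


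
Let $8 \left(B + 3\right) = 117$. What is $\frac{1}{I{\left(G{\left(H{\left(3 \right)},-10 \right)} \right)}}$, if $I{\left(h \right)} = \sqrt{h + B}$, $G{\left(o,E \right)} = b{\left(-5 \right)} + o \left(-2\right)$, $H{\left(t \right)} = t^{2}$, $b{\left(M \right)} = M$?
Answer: $- \frac{2 i \sqrt{182}}{91} \approx - 0.2965 i$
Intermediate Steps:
$B = \frac{93}{8}$ ($B = -3 + \frac{1}{8} \cdot 117 = -3 + \frac{117}{8} = \frac{93}{8} \approx 11.625$)
$G{\left(o,E \right)} = -5 - 2 o$ ($G{\left(o,E \right)} = -5 + o \left(-2\right) = -5 - 2 o$)
$I{\left(h \right)} = \sqrt{\frac{93}{8} + h}$ ($I{\left(h \right)} = \sqrt{h + \frac{93}{8}} = \sqrt{\frac{93}{8} + h}$)
$\frac{1}{I{\left(G{\left(H{\left(3 \right)},-10 \right)} \right)}} = \frac{1}{\frac{1}{4} \sqrt{186 + 16 \left(-5 - 2 \cdot 3^{2}\right)}} = \frac{1}{\frac{1}{4} \sqrt{186 + 16 \left(-5 - 18\right)}} = \frac{1}{\frac{1}{4} \sqrt{186 + 16 \left(-23\right)}} = \frac{1}{\frac{1}{4} \sqrt{186 - 368}} = \frac{1}{\frac{1}{4} \sqrt{-182}} = \frac{1}{\frac{1}{4} i \sqrt{182}} = - \frac{2 i \sqrt{182}}{91}$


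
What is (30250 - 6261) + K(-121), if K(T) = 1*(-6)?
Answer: 23983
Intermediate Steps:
K(T) = -6
(30250 - 6261) + K(-121) = (30250 - 6261) - 6 = 23989 - 6 = 23983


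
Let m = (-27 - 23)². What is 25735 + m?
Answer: 28235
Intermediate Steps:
m = 2500 (m = (-50)² = 2500)
25735 + m = 25735 + 2500 = 28235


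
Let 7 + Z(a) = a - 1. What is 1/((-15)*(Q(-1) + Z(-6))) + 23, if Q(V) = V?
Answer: 5176/225 ≈ 23.004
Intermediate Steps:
Z(a) = -8 + a (Z(a) = -7 + (a - 1) = -7 + (-1 + a) = -8 + a)
1/((-15)*(Q(-1) + Z(-6))) + 23 = 1/((-15)*(-1 + (-8 - 6))) + 23 = -1/(15*(-1 - 14)) + 23 = -1/15/(-15) + 23 = -1/15*(-1/15) + 23 = 1/225 + 23 = 5176/225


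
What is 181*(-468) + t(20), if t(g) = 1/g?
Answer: -1694159/20 ≈ -84708.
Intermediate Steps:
181*(-468) + t(20) = 181*(-468) + 1/20 = -84708 + 1/20 = -1694159/20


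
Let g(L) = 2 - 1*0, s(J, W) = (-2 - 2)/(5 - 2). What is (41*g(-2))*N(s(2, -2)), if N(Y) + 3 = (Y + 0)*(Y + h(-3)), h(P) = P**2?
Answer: -9758/9 ≈ -1084.2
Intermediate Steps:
s(J, W) = -4/3
g(L) = 2 (g(L) = 2 + 0 = 2)
N(Y) = -3 + Y*(9 + Y) (N(Y) = -3 + (Y + 0)*(Y + (-3)**2) = -3 + Y*(Y + 9) = -3 + Y*(9 + Y))
(41*g(-2))*N(s(2, -2)) = (41*2)*(-3 + (-4/3)**2 + 9*(-4/3)) = 82*(-3 + 16/9 - 12) = 82*(-119/9) = -9758/9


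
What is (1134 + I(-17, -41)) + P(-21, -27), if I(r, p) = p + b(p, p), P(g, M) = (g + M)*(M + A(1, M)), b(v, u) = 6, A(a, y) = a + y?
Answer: 3643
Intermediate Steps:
P(g, M) = (1 + 2*M)*(M + g) (P(g, M) = (g + M)*(M + (1 + M)) = (M + g)*(1 + 2*M) = (1 + 2*M)*(M + g))
I(r, p) = 6 + p (I(r, p) = p + 6 = 6 + p)
(1134 + I(-17, -41)) + P(-21, -27) = (1134 + (6 - 41)) + (-27 - 21 + 2*(-27)² + 2*(-27)*(-21)) = (1134 - 35) + (-27 - 21 + 2*729 + 1134) = 1099 + (-27 - 21 + 1458 + 1134) = 1099 + 2544 = 3643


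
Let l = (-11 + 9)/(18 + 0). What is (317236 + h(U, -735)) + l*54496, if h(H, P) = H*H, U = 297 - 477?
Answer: 3092228/9 ≈ 3.4358e+5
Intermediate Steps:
U = -180
l = -⅑ (l = -2/18 = -2*1/18 = -⅑ ≈ -0.11111)
h(H, P) = H²
(317236 + h(U, -735)) + l*54496 = (317236 + (-180)²) - ⅑*54496 = (317236 + 32400) - 54496/9 = 349636 - 54496/9 = 3092228/9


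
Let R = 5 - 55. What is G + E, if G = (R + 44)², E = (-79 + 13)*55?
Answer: -3594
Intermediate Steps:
R = -50
E = -3630 (E = -66*55 = -3630)
G = 36 (G = (-50 + 44)² = (-6)² = 36)
G + E = 36 - 3630 = -3594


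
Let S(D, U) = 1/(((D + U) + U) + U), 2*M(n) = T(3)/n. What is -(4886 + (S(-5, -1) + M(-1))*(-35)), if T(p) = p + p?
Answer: -39963/8 ≈ -4995.4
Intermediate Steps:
T(p) = 2*p
M(n) = 3/n (M(n) = ((2*3)/n)/2 = (6/n)/2 = 3/n)
S(D, U) = 1/(D + 3*U) (S(D, U) = 1/((D + 2*U) + U) = 1/(D + 3*U))
-(4886 + (S(-5, -1) + M(-1))*(-35)) = -(4886 + (1/(-5 + 3*(-1)) + 3/(-1))*(-35)) = -(4886 + (1/(-5 - 3) + 3*(-1))*(-35)) = -(4886 + (1/(-8) - 3)*(-35)) = -(4886 + (-1/8 - 3)*(-35)) = -(4886 - 25/8*(-35)) = -(4886 + 875/8) = -1*39963/8 = -39963/8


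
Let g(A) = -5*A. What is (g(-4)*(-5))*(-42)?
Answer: 4200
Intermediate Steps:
(g(-4)*(-5))*(-42) = (-5*(-4)*(-5))*(-42) = (20*(-5))*(-42) = -100*(-42) = 4200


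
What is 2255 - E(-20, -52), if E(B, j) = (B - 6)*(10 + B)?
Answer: 1995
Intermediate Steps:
E(B, j) = (-6 + B)*(10 + B)
2255 - E(-20, -52) = 2255 - (-60 + (-20)² + 4*(-20)) = 2255 - (-60 + 400 - 80) = 2255 - 1*260 = 2255 - 260 = 1995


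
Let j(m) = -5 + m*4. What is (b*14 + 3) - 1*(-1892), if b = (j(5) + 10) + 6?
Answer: 2329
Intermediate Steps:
j(m) = -5 + 4*m
b = 31 (b = ((-5 + 4*5) + 10) + 6 = ((-5 + 20) + 10) + 6 = (15 + 10) + 6 = 25 + 6 = 31)
(b*14 + 3) - 1*(-1892) = (31*14 + 3) - 1*(-1892) = (434 + 3) + 1892 = 437 + 1892 = 2329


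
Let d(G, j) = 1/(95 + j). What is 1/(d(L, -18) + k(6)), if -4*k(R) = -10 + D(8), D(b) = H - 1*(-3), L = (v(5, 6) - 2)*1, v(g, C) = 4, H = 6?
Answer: 308/81 ≈ 3.8025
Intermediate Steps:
L = 2 (L = (4 - 2)*1 = 2*1 = 2)
D(b) = 9 (D(b) = 6 - 1*(-3) = 6 + 3 = 9)
k(R) = ¼ (k(R) = -(-10 + 9)/4 = -¼*(-1) = ¼)
1/(d(L, -18) + k(6)) = 1/(1/(95 - 18) + ¼) = 1/(1/77 + ¼) = 1/(81/308) = 308/81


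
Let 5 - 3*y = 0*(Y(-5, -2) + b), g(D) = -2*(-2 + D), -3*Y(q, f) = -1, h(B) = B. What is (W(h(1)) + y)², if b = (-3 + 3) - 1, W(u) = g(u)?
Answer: 121/9 ≈ 13.444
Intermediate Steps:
Y(q, f) = ⅓ (Y(q, f) = -⅓*(-1) = ⅓)
g(D) = 4 - 2*D
W(u) = 4 - 2*u
b = -1 (b = 0 - 1 = -1)
y = 5/3 (y = 5/3 - 0*(⅓ - 1) = 5/3 - 0*(-2)/3 = 5/3 - ⅓*0 = 5/3 + 0 = 5/3 ≈ 1.6667)
(W(h(1)) + y)² = ((4 - 2*1) + 5/3)² = ((4 - 2) + 5/3)² = (2 + 5/3)² = (11/3)² = 121/9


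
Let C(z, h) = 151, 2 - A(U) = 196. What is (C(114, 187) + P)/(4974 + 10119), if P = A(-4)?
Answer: -1/351 ≈ -0.0028490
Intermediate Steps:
A(U) = -194 (A(U) = 2 - 1*196 = 2 - 196 = -194)
P = -194
(C(114, 187) + P)/(4974 + 10119) = (151 - 194)/(4974 + 10119) = -43/15093 = -43*1/15093 = -1/351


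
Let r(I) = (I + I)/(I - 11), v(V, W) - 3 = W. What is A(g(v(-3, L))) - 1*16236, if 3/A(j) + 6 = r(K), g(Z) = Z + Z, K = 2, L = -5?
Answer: -941715/58 ≈ -16236.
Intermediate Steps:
v(V, W) = 3 + W
r(I) = 2*I/(-11 + I) (r(I) = (2*I)/(-11 + I) = 2*I/(-11 + I))
g(Z) = 2*Z
A(j) = -27/58 (A(j) = 3/(-6 + 2*2/(-11 + 2)) = 3/(-6 + 2*2/(-9)) = 3/(-6 + 2*2*(-1/9)) = 3/(-6 - 4/9) = 3/(-58/9) = 3*(-9/58) = -27/58)
A(g(v(-3, L))) - 1*16236 = -27/58 - 1*16236 = -27/58 - 16236 = -941715/58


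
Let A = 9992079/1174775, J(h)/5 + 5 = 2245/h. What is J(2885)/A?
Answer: -4769586500/1921809861 ≈ -2.4818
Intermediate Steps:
J(h) = -25 + 11225/h (J(h) = -25 + 5*(2245/h) = -25 + 11225/h)
A = 9992079/1174775 (A = 9992079*(1/1174775) = 9992079/1174775 ≈ 8.5055)
J(2885)/A = (-25 + 11225/2885)/(9992079/1174775) = (-25 + 11225*(1/2885))*(1174775/9992079) = (-25 + 2245/577)*(1174775/9992079) = -12180/577*1174775/9992079 = -4769586500/1921809861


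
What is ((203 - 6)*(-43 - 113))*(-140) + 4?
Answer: 4302484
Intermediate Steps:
((203 - 6)*(-43 - 113))*(-140) + 4 = (197*(-156))*(-140) + 4 = -30732*(-140) + 4 = 4302480 + 4 = 4302484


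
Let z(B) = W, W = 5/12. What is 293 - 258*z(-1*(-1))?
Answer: 371/2 ≈ 185.50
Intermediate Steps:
W = 5/12 (W = 5*(1/12) = 5/12 ≈ 0.41667)
z(B) = 5/12
293 - 258*z(-1*(-1)) = 293 - 258*5/12 = 293 - 215/2 = 371/2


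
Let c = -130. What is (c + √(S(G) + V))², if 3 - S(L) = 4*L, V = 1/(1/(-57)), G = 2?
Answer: (130 - I*√62)² ≈ 16838.0 - 2047.2*I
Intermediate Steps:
V = -57 (V = 1/(-1/57) = -57)
S(L) = 3 - 4*L
(c + √(S(G) + V))² = (-130 + √((3 - 4*2) - 57))² = (-130 + √((3 - 8) - 57))² = (-130 + √(-5 - 57))² = (-130 + √(-62))² = (-130 + I*√62)²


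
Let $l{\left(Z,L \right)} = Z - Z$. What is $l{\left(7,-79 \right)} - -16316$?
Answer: $16316$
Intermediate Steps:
$l{\left(Z,L \right)} = 0$
$l{\left(7,-79 \right)} - -16316 = 0 - -16316 = 0 + \left(-2015 + 18331\right) = 0 + 16316 = 16316$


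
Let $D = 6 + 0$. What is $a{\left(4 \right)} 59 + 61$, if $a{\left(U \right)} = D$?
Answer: $415$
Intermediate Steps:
$D = 6$
$a{\left(U \right)} = 6$
$a{\left(4 \right)} 59 + 61 = 6 \cdot 59 + 61 = 354 + 61 = 415$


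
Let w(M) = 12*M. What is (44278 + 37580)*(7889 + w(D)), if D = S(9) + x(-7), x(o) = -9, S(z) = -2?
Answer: 634972506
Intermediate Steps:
D = -11 (D = -2 - 9 = -11)
(44278 + 37580)*(7889 + w(D)) = (44278 + 37580)*(7889 + 12*(-11)) = 81858*(7889 - 132) = 81858*7757 = 634972506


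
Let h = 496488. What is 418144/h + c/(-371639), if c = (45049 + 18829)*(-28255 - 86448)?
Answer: 454740262227526/23064287979 ≈ 19716.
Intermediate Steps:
c = -7326998234 (c = 63878*(-114703) = -7326998234)
418144/h + c/(-371639) = 418144/496488 - 7326998234/(-371639) = 418144*(1/496488) - 7326998234*(-1/371639) = 52268/62061 + 7326998234/371639 = 454740262227526/23064287979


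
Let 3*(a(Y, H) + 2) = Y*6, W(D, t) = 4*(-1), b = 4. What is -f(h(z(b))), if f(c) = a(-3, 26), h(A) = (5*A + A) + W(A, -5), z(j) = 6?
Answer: 8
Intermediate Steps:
W(D, t) = -4
a(Y, H) = -2 + 2*Y (a(Y, H) = -2 + (Y*6)/3 = -2 + (6*Y)/3 = -2 + 2*Y)
h(A) = -4 + 6*A (h(A) = (5*A + A) - 4 = 6*A - 4 = -4 + 6*A)
f(c) = -8 (f(c) = -2 + 2*(-3) = -2 - 6 = -8)
-f(h(z(b))) = -1*(-8) = 8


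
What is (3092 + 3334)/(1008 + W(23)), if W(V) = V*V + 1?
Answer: 3213/769 ≈ 4.1782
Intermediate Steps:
W(V) = 1 + V**2 (W(V) = V**2 + 1 = 1 + V**2)
(3092 + 3334)/(1008 + W(23)) = (3092 + 3334)/(1008 + (1 + 23**2)) = 6426/(1008 + (1 + 529)) = 6426/(1008 + 530) = 6426/1538 = 6426*(1/1538) = 3213/769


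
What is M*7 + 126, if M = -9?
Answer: 63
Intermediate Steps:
M*7 + 126 = -9*7 + 126 = -63 + 126 = 63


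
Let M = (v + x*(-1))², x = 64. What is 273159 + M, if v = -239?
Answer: 364968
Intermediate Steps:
M = 91809 (M = (-239 + 64*(-1))² = (-239 - 64)² = (-303)² = 91809)
273159 + M = 273159 + 91809 = 364968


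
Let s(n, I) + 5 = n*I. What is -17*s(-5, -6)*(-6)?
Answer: 2550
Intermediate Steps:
s(n, I) = -5 + I*n (s(n, I) = -5 + n*I = -5 + I*n)
-17*s(-5, -6)*(-6) = -17*(-5 - 6*(-5))*(-6) = -17*(-5 + 30)*(-6) = -17*25*(-6) = -425*(-6) = 2550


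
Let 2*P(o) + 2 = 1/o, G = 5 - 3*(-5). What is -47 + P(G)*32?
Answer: -391/5 ≈ -78.200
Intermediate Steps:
G = 20 (G = 5 + 15 = 20)
P(o) = -1 + 1/(2*o) (P(o) = -1 + (1/o)/2 = -1 + 1/(2*o))
-47 + P(G)*32 = -47 + ((1/2 - 1*20)/20)*32 = -47 + ((1/2 - 20)/20)*32 = -47 + ((1/20)*(-39/2))*32 = -47 - 39/40*32 = -47 - 156/5 = -391/5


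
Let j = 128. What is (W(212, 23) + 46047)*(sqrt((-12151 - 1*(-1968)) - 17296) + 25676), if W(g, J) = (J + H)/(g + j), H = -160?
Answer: 100494856217/85 + 15655843*I*sqrt(27479)/340 ≈ 1.1823e+9 + 7.633e+6*I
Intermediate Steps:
W(g, J) = (-160 + J)/(128 + g) (W(g, J) = (J - 160)/(g + 128) = (-160 + J)/(128 + g))
(W(212, 23) + 46047)*(sqrt((-12151 - 1*(-1968)) - 17296) + 25676) = ((-160 + 23)/(128 + 212) + 46047)*(sqrt((-12151 - 1*(-1968)) - 17296) + 25676) = (-137/340 + 46047)*(sqrt((-12151 + 1968) - 17296) + 25676) = ((1/340)*(-137) + 46047)*(sqrt(-10183 - 17296) + 25676) = (-137/340 + 46047)*(sqrt(-27479) + 25676) = 15655843*(I*sqrt(27479) + 25676)/340 = 15655843*(25676 + I*sqrt(27479))/340 = 100494856217/85 + 15655843*I*sqrt(27479)/340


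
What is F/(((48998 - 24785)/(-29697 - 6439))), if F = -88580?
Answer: 3200926880/24213 ≈ 1.3220e+5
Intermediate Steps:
F/(((48998 - 24785)/(-29697 - 6439))) = -88580*(-29697 - 6439)/(48998 - 24785) = -88580/(24213/(-36136)) = -88580/(24213*(-1/36136)) = -88580/(-24213/36136) = -88580*(-36136/24213) = 3200926880/24213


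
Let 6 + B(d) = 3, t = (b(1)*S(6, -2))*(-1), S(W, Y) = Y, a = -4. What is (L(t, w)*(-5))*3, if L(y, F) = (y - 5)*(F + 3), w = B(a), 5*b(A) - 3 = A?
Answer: 0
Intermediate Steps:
b(A) = ⅗ + A/5
t = 8/5 (t = ((⅗ + (⅕)*1)*(-2))*(-1) = ((⅗ + ⅕)*(-2))*(-1) = ((⅘)*(-2))*(-1) = -8/5*(-1) = 8/5 ≈ 1.6000)
B(d) = -3 (B(d) = -6 + 3 = -3)
w = -3
L(y, F) = (-5 + y)*(3 + F)
(L(t, w)*(-5))*3 = ((-15 - 5*(-3) + 3*(8/5) - 3*8/5)*(-5))*3 = ((-15 + 15 + 24/5 - 24/5)*(-5))*3 = (0*(-5))*3 = 0*3 = 0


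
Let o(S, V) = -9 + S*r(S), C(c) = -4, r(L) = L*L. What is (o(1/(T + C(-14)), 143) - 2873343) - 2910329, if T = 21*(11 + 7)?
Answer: -302565313169943/52313624 ≈ -5.7837e+6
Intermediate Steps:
r(L) = L²
T = 378 (T = 21*18 = 378)
o(S, V) = -9 + S³ (o(S, V) = -9 + S*S² = -9 + S³)
(o(1/(T + C(-14)), 143) - 2873343) - 2910329 = ((-9 + (1/(378 - 4))³) - 2873343) - 2910329 = ((-9 + (1/374)³) - 2873343) - 2910329 = ((-9 + 1/52313624) - 2873343) - 2910329 = (-470822615/52313624 - 2873343) - 2910329 = -150315456147647/52313624 - 2910329 = -302565313169943/52313624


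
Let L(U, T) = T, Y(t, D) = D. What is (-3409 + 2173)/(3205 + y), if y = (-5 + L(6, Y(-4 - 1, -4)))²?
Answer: -618/1643 ≈ -0.37614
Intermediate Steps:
y = 81 (y = (-5 - 4)² = (-9)² = 81)
(-3409 + 2173)/(3205 + y) = (-3409 + 2173)/(3205 + 81) = -1236/3286 = -1236*1/3286 = -618/1643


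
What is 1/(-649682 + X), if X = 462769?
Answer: -1/186913 ≈ -5.3501e-6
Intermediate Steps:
1/(-649682 + X) = 1/(-649682 + 462769) = 1/(-186913) = -1/186913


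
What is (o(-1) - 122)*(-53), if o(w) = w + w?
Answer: 6572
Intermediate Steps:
o(w) = 2*w
(o(-1) - 122)*(-53) = (2*(-1) - 122)*(-53) = (-2 - 122)*(-53) = -124*(-53) = 6572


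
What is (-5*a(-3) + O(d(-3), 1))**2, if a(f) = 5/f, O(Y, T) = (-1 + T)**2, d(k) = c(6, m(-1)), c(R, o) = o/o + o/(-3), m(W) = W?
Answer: 625/9 ≈ 69.444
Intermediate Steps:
c(R, o) = 1 - o/3 (c(R, o) = 1 + o*(-1/3) = 1 - o/3)
d(k) = 4/3 (d(k) = 1 - 1/3*(-1) = 1 + 1/3 = 4/3)
(-5*a(-3) + O(d(-3), 1))**2 = (-25/(-3) + (-1 + 1)**2)**2 = (-25*(-1)/3 + 0**2)**2 = (-5*(-5/3) + 0)**2 = (25/3 + 0)**2 = (25/3)**2 = 625/9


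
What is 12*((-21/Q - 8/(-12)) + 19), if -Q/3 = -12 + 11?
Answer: 152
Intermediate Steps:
Q = 3 (Q = -3*(-12 + 11) = -3*(-1) = 3)
12*((-21/Q - 8/(-12)) + 19) = 12*((-21/3 - 8/(-12)) + 19) = 12*((-21*⅓ - 8*(-1/12)) + 19) = 12*((-7 + ⅔) + 19) = 12*(-19/3 + 19) = 12*(38/3) = 152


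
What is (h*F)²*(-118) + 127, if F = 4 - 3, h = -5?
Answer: -2823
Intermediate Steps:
F = 1
(h*F)²*(-118) + 127 = (-5*1)²*(-118) + 127 = (-5)²*(-118) + 127 = 25*(-118) + 127 = -2950 + 127 = -2823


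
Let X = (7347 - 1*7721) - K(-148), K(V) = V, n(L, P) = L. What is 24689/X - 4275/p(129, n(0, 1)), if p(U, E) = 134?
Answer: -1068619/7571 ≈ -141.15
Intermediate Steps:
X = -226 (X = (7347 - 1*7721) - 1*(-148) = (7347 - 7721) + 148 = -374 + 148 = -226)
24689/X - 4275/p(129, n(0, 1)) = 24689/(-226) - 4275/134 = 24689*(-1/226) - 4275*1/134 = -24689/226 - 4275/134 = -1068619/7571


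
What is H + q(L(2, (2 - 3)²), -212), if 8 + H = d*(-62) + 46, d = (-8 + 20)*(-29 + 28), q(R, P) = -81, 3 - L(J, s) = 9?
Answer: 701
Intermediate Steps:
L(J, s) = -6 (L(J, s) = 3 - 1*9 = 3 - 9 = -6)
d = -12 (d = 12*(-1) = -12)
H = 782 (H = -8 + (-12*(-62) + 46) = -8 + (744 + 46) = -8 + 790 = 782)
H + q(L(2, (2 - 3)²), -212) = 782 - 81 = 701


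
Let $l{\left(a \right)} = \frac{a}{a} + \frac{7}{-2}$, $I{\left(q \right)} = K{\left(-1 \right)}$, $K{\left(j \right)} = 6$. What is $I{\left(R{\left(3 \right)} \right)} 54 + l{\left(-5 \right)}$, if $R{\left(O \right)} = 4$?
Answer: $\frac{643}{2} \approx 321.5$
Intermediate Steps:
$I{\left(q \right)} = 6$
$l{\left(a \right)} = - \frac{5}{2}$ ($l{\left(a \right)} = 1 + 7 \left(- \frac{1}{2}\right) = 1 - \frac{7}{2} = - \frac{5}{2}$)
$I{\left(R{\left(3 \right)} \right)} 54 + l{\left(-5 \right)} = 6 \cdot 54 - \frac{5}{2} = 324 - \frac{5}{2} = \frac{643}{2}$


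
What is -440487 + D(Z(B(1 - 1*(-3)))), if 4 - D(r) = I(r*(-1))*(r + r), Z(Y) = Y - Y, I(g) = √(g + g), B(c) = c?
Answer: -440483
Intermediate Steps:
I(g) = √2*√g (I(g) = √(2*g) = √2*√g)
Z(Y) = 0
D(r) = 4 - 2*r*√2*√(-r) (D(r) = 4 - √2*√(r*(-1))*(r + r) = 4 - √2*√(-r)*2*r = 4 - 2*r*√2*√(-r))
-440487 + D(Z(B(1 - 1*(-3)))) = -440487 + (4 + 2*√2*(-1*0)^(3/2)) = -440487 + (4 + 2*√2*0^(3/2)) = -440487 + (4 + 2*√2*0) = -440487 + (4 + 0) = -440487 + 4 = -440483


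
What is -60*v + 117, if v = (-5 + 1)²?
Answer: -843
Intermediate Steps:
v = 16 (v = (-4)² = 16)
-60*v + 117 = -60*16 + 117 = -960 + 117 = -843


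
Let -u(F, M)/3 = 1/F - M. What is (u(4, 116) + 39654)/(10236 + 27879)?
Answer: 10667/10164 ≈ 1.0495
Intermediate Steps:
u(F, M) = -3/F + 3*M (u(F, M) = -3*(1/F - M) = -3/F + 3*M)
(u(4, 116) + 39654)/(10236 + 27879) = ((-3/4 + 3*116) + 39654)/(10236 + 27879) = ((-3*1/4 + 348) + 39654)/38115 = ((-3/4 + 348) + 39654)*(1/38115) = (1389/4 + 39654)*(1/38115) = (160005/4)*(1/38115) = 10667/10164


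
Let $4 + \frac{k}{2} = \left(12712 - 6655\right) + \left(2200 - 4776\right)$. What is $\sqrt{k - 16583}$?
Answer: $i \sqrt{9629} \approx 98.127 i$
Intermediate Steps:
$k = 6954$ ($k = -8 + 2 \left(\left(12712 - 6655\right) + \left(2200 - 4776\right)\right) = -8 + 2 \left(6057 - 2576\right) = -8 + 2 \cdot 3481 = -8 + 6962 = 6954$)
$\sqrt{k - 16583} = \sqrt{6954 - 16583} = \sqrt{-9629} = i \sqrt{9629}$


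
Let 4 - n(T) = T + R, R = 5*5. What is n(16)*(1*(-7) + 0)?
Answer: 259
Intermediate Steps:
R = 25
n(T) = -21 - T (n(T) = 4 - (T + 25) = 4 - (25 + T) = 4 + (-25 - T) = -21 - T)
n(16)*(1*(-7) + 0) = (-21 - 1*16)*(1*(-7) + 0) = (-21 - 16)*(-7 + 0) = -37*(-7) = 259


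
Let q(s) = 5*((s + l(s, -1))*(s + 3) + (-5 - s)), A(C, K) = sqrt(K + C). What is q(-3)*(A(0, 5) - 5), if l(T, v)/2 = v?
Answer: 50 - 10*sqrt(5) ≈ 27.639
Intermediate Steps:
l(T, v) = 2*v
A(C, K) = sqrt(C + K)
q(s) = -25 - 5*s + 5*(-2 + s)*(3 + s) (q(s) = 5*((s + 2*(-1))*(s + 3) + (-5 - s)) = 5*((s - 2)*(3 + s) + (-5 - s)) = 5*((-2 + s)*(3 + s) + (-5 - s)) = 5*(-5 - s + (-2 + s)*(3 + s)) = -25 - 5*s + 5*(-2 + s)*(3 + s))
q(-3)*(A(0, 5) - 5) = (-55 + 5*(-3)**2)*(sqrt(0 + 5) - 5) = (-55 + 5*9)*(sqrt(5) - 5) = (-55 + 45)*(-5 + sqrt(5)) = -10*(-5 + sqrt(5)) = 50 - 10*sqrt(5)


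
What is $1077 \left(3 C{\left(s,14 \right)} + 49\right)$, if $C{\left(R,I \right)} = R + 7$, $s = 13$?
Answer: $117393$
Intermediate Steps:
$C{\left(R,I \right)} = 7 + R$
$1077 \left(3 C{\left(s,14 \right)} + 49\right) = 1077 \left(3 \left(7 + 13\right) + 49\right) = 1077 \left(3 \cdot 20 + 49\right) = 1077 \left(60 + 49\right) = 1077 \cdot 109 = 117393$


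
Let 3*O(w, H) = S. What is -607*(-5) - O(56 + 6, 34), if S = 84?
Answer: 3007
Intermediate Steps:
O(w, H) = 28 (O(w, H) = (⅓)*84 = 28)
-607*(-5) - O(56 + 6, 34) = -607*(-5) - 1*28 = 3035 - 28 = 3007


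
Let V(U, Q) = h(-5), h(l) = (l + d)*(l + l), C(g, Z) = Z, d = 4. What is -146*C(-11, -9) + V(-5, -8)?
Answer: 1324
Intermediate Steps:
h(l) = 2*l*(4 + l) (h(l) = (l + 4)*(l + l) = (4 + l)*(2*l) = 2*l*(4 + l))
V(U, Q) = 10 (V(U, Q) = 2*(-5)*(4 - 5) = 2*(-5)*(-1) = 10)
-146*C(-11, -9) + V(-5, -8) = -146*(-9) + 10 = 1314 + 10 = 1324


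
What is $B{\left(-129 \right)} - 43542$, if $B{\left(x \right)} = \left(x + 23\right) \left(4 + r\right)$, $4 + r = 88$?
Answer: $-52870$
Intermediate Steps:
$r = 84$ ($r = -4 + 88 = 84$)
$B{\left(x \right)} = 2024 + 88 x$ ($B{\left(x \right)} = \left(x + 23\right) \left(4 + 84\right) = \left(23 + x\right) 88 = 2024 + 88 x$)
$B{\left(-129 \right)} - 43542 = \left(2024 + 88 \left(-129\right)\right) - 43542 = \left(2024 - 11352\right) - 43542 = -9328 - 43542 = -52870$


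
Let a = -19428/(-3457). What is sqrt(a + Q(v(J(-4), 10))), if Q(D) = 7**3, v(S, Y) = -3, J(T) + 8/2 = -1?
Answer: sqrt(4166303803)/3457 ≈ 18.671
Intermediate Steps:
J(T) = -5 (J(T) = -4 - 1 = -5)
Q(D) = 343
a = 19428/3457 (a = -19428*(-1/3457) = 19428/3457 ≈ 5.6199)
sqrt(a + Q(v(J(-4), 10))) = sqrt(19428/3457 + 343) = sqrt(1205179/3457) = sqrt(4166303803)/3457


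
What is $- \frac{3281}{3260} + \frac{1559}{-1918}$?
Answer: $- \frac{5687649}{3126340} \approx -1.8193$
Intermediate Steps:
$- \frac{3281}{3260} + \frac{1559}{-1918} = \left(-3281\right) \frac{1}{3260} + 1559 \left(- \frac{1}{1918}\right) = - \frac{3281}{3260} - \frac{1559}{1918} = - \frac{5687649}{3126340}$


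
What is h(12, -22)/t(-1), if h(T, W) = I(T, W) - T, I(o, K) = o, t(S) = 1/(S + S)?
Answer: 0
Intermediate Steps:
t(S) = 1/(2*S)
h(T, W) = 0 (h(T, W) = T - T = 0)
h(12, -22)/t(-1) = 0/((1/2)/(-1)) = 0/((1/2)*(-1)) = 0/(-1/2) = -2*0 = 0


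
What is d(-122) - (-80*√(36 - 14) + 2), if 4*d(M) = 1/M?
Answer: -977/488 + 80*√22 ≈ 373.23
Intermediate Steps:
d(M) = 1/(4*M)
d(-122) - (-80*√(36 - 14) + 2) = (¼)/(-122) - (-80*√(36 - 14) + 2) = (¼)*(-1/122) - (-80*√22 + 2) = -1/488 - (2 - 80*√22) = -1/488 + (-2 + 80*√22) = -977/488 + 80*√22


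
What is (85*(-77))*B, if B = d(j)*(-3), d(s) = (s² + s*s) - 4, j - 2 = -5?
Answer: 274890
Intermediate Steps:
j = -3 (j = 2 - 5 = -3)
d(s) = -4 + 2*s² (d(s) = (s² + s²) - 4 = 2*s² - 4 = -4 + 2*s²)
B = -42 (B = (-4 + 2*(-3)²)*(-3) = (-4 + 2*9)*(-3) = (-4 + 18)*(-3) = 14*(-3) = -42)
(85*(-77))*B = (85*(-77))*(-42) = -6545*(-42) = 274890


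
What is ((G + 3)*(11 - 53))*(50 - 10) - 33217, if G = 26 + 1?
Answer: -83617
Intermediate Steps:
G = 27
((G + 3)*(11 - 53))*(50 - 10) - 33217 = ((27 + 3)*(11 - 53))*(50 - 10) - 33217 = (30*(-42))*40 - 33217 = -1260*40 - 33217 = -50400 - 33217 = -83617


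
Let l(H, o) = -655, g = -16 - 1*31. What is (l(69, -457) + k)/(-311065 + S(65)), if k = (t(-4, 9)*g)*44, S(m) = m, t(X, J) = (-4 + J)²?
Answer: 10471/62200 ≈ 0.16834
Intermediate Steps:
g = -47 (g = -16 - 31 = -47)
k = -51700 (k = ((-4 + 9)²*(-47))*44 = (5²*(-47))*44 = (25*(-47))*44 = -1175*44 = -51700)
(l(69, -457) + k)/(-311065 + S(65)) = (-655 - 51700)/(-311065 + 65) = -52355/(-311000) = -52355*(-1/311000) = 10471/62200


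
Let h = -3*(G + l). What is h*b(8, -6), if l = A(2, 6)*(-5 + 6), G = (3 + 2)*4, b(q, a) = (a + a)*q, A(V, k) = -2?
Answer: 5184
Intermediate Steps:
b(q, a) = 2*a*q (b(q, a) = (2*a)*q = 2*a*q)
G = 20 (G = 5*4 = 20)
l = -2 (l = -2*(-5 + 6) = -2*1 = -2)
h = -54 (h = -3*(20 - 2) = -3*18 = -54)
h*b(8, -6) = -108*(-6)*8 = -54*(-96) = 5184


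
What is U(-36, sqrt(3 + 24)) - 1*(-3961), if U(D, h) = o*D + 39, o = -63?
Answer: 6268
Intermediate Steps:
U(D, h) = 39 - 63*D (U(D, h) = -63*D + 39 = 39 - 63*D)
U(-36, sqrt(3 + 24)) - 1*(-3961) = (39 - 63*(-36)) - 1*(-3961) = (39 + 2268) + 3961 = 2307 + 3961 = 6268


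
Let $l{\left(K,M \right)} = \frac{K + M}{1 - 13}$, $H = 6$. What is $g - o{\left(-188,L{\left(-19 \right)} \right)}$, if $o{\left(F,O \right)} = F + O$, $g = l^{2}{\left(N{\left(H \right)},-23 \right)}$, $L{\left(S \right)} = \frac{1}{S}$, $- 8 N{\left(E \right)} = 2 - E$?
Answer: $\frac{232947}{1216} \approx 191.57$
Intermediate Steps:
$N{\left(E \right)} = - \frac{1}{4} + \frac{E}{8}$ ($N{\left(E \right)} = - \frac{2 - E}{8} = - \frac{1}{4} + \frac{E}{8}$)
$l{\left(K,M \right)} = - \frac{K}{12} - \frac{M}{12}$ ($l{\left(K,M \right)} = \frac{K + M}{-12} = \left(K + M\right) \left(- \frac{1}{12}\right) = - \frac{K}{12} - \frac{M}{12}$)
$g = \frac{225}{64}$ ($g = \left(- \frac{- \frac{1}{4} + \frac{1}{8} \cdot 6}{12} - - \frac{23}{12}\right)^{2} = \left(- \frac{- \frac{1}{4} + \frac{3}{4}}{12} + \frac{23}{12}\right)^{2} = \left(\left(- \frac{1}{12}\right) \frac{1}{2} + \frac{23}{12}\right)^{2} = \left(- \frac{1}{24} + \frac{23}{12}\right)^{2} = \left(\frac{15}{8}\right)^{2} = \frac{225}{64} \approx 3.5156$)
$g - o{\left(-188,L{\left(-19 \right)} \right)} = \frac{225}{64} - \left(-188 + \frac{1}{-19}\right) = \frac{225}{64} - \left(-188 - \frac{1}{19}\right) = \frac{225}{64} - - \frac{3573}{19} = \frac{225}{64} + \frac{3573}{19} = \frac{232947}{1216}$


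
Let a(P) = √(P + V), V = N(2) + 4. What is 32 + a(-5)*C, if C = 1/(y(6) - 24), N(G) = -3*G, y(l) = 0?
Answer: 32 - I*√7/24 ≈ 32.0 - 0.11024*I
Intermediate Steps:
V = -2 (V = -3*2 + 4 = -6 + 4 = -2)
C = -1/24 (C = 1/(0 - 24) = 1/(-24) = -1/24 ≈ -0.041667)
a(P) = √(-2 + P) (a(P) = √(P - 2) = √(-2 + P))
32 + a(-5)*C = 32 + √(-2 - 5)*(-1/24) = 32 + √(-7)*(-1/24) = 32 + (I*√7)*(-1/24) = 32 - I*√7/24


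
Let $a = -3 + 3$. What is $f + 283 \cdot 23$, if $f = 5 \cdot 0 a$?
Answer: $6509$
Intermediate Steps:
$a = 0$
$f = 0$ ($f = 5 \cdot 0 \cdot 0 = 0 \cdot 0 = 0$)
$f + 283 \cdot 23 = 0 + 283 \cdot 23 = 0 + 6509 = 6509$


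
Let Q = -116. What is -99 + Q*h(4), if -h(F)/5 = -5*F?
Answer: -11699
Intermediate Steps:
h(F) = 25*F (h(F) = -(-25)*F = 25*F)
-99 + Q*h(4) = -99 - 2900*4 = -99 - 116*100 = -99 - 11600 = -11699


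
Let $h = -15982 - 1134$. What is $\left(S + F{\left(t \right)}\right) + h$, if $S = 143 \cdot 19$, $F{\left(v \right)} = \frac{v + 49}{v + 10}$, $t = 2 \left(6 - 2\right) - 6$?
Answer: $- \frac{57579}{4} \approx -14395.0$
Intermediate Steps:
$t = 2$ ($t = 2 \cdot 4 - 6 = 8 - 6 = 2$)
$F{\left(v \right)} = \frac{49 + v}{10 + v}$
$h = -17116$
$S = 2717$
$\left(S + F{\left(t \right)}\right) + h = \left(2717 + \frac{49 + 2}{10 + 2}\right) - 17116 = \left(2717 + \frac{1}{12} \cdot 51\right) - 17116 = \left(2717 + \frac{17}{4}\right) - 17116 = \frac{10885}{4} - 17116 = - \frac{57579}{4}$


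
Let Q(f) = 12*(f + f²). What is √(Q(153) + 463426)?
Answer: √746170 ≈ 863.81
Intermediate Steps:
Q(f) = 12*f + 12*f²
√(Q(153) + 463426) = √(12*153*(1 + 153) + 463426) = √(12*153*154 + 463426) = √(282744 + 463426) = √746170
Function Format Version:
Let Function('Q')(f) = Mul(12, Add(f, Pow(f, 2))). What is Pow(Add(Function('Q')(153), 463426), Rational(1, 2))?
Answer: Pow(746170, Rational(1, 2)) ≈ 863.81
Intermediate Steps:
Function('Q')(f) = Add(Mul(12, f), Mul(12, Pow(f, 2)))
Pow(Add(Function('Q')(153), 463426), Rational(1, 2)) = Pow(Add(Mul(12, 153, Add(1, 153)), 463426), Rational(1, 2)) = Pow(Add(Mul(12, 153, 154), 463426), Rational(1, 2)) = Pow(Add(282744, 463426), Rational(1, 2)) = Pow(746170, Rational(1, 2))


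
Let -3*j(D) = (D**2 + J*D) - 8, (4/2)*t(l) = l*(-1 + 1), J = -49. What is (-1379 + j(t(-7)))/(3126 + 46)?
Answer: -4129/9516 ≈ -0.43390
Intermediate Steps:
t(l) = 0 (t(l) = (l*(-1 + 1))/2 = (l*0)/2 = (1/2)*0 = 0)
j(D) = 8/3 - D**2/3 + 49*D/3 (j(D) = -((D**2 - 49*D) - 8)/3 = -(-8 + D**2 - 49*D)/3 = 8/3 - D**2/3 + 49*D/3)
(-1379 + j(t(-7)))/(3126 + 46) = (-1379 + (8/3 - 1/3*0**2 + (49/3)*0))/(3126 + 46) = (-1379 + (8/3 - 1/3*0 + 0))/3172 = (-1379 + (8/3 + 0 + 0))*(1/3172) = (-1379 + 8/3)*(1/3172) = -4129/3*1/3172 = -4129/9516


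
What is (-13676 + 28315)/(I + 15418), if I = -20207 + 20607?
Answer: 14639/15818 ≈ 0.92546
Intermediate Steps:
I = 400
(-13676 + 28315)/(I + 15418) = (-13676 + 28315)/(400 + 15418) = 14639/15818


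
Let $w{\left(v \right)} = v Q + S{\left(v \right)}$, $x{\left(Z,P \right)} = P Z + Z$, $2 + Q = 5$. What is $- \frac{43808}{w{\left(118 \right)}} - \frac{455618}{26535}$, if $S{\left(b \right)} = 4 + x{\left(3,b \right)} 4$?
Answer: $- \frac{988089514}{23695755} \approx -41.699$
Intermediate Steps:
$Q = 3$ ($Q = -2 + 5 = 3$)
$x{\left(Z,P \right)} = Z + P Z$
$S{\left(b \right)} = 16 + 12 b$ ($S{\left(b \right)} = 4 + 3 \left(1 + b\right) 4 = 4 + \left(3 + 3 b\right) 4 = 4 + \left(12 + 12 b\right) = 16 + 12 b$)
$w{\left(v \right)} = 16 + 15 v$ ($w{\left(v \right)} = v 3 + \left(16 + 12 v\right) = 3 v + \left(16 + 12 v\right) = 16 + 15 v$)
$- \frac{43808}{w{\left(118 \right)}} - \frac{455618}{26535} = - \frac{43808}{16 + 15 \cdot 118} - \frac{455618}{26535} = - \frac{43808}{16 + 1770} - \frac{455618}{26535} = - \frac{43808}{1786} - \frac{455618}{26535} = \left(-43808\right) \frac{1}{1786} - \frac{455618}{26535} = - \frac{21904}{893} - \frac{455618}{26535} = - \frac{988089514}{23695755}$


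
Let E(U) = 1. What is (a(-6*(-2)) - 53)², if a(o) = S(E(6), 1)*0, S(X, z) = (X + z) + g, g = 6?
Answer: 2809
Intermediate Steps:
S(X, z) = 6 + X + z (S(X, z) = (X + z) + 6 = 6 + X + z)
a(o) = 0 (a(o) = (6 + 1 + 1)*0 = 8*0 = 0)
(a(-6*(-2)) - 53)² = (0 - 53)² = (-53)² = 2809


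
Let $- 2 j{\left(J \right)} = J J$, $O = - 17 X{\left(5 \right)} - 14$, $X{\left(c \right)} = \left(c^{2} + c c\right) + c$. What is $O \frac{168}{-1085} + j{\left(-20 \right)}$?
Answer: $- \frac{8224}{155} \approx -53.058$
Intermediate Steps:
$X{\left(c \right)} = c + 2 c^{2}$ ($X{\left(c \right)} = \left(c^{2} + c^{2}\right) + c = 2 c^{2} + c = c + 2 c^{2}$)
$O = -949$ ($O = - 17 \cdot 5 \left(1 + 2 \cdot 5\right) - 14 = - 17 \cdot 5 \left(1 + 10\right) - 14 = - 17 \cdot 5 \cdot 11 - 14 = \left(-17\right) 55 - 14 = -935 - 14 = -949$)
$j{\left(J \right)} = - \frac{J^{2}}{2}$ ($j{\left(J \right)} = - \frac{J J}{2} = - \frac{J^{2}}{2}$)
$O \frac{168}{-1085} + j{\left(-20 \right)} = - 949 \frac{168}{-1085} - \frac{\left(-20\right)^{2}}{2} = - 949 \cdot 168 \left(- \frac{1}{1085}\right) - 200 = \left(-949\right) \left(- \frac{24}{155}\right) - 200 = \frac{22776}{155} - 200 = - \frac{8224}{155}$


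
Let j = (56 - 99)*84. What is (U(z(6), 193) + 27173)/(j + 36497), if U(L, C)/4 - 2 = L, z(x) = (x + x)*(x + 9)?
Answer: 27901/32885 ≈ 0.84844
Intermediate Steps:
z(x) = 2*x*(9 + x) (z(x) = (2*x)*(9 + x) = 2*x*(9 + x))
U(L, C) = 8 + 4*L
j = -3612 (j = -43*84 = -3612)
(U(z(6), 193) + 27173)/(j + 36497) = ((8 + 4*(2*6*(9 + 6))) + 27173)/(-3612 + 36497) = ((8 + 4*(2*6*15)) + 27173)/32885 = ((8 + 4*180) + 27173)*(1/32885) = ((8 + 720) + 27173)*(1/32885) = (728 + 27173)*(1/32885) = 27901*(1/32885) = 27901/32885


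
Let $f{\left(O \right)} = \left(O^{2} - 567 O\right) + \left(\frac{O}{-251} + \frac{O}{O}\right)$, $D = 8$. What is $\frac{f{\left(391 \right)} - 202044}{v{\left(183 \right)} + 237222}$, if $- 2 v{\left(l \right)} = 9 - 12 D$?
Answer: $- \frac{45324000}{39702427} \approx -1.1416$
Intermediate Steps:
$v{\left(l \right)} = \frac{87}{2}$ ($v{\left(l \right)} = - \frac{9 - 96}{2} = \left(- \frac{1}{2}\right) \left(-87\right) = \frac{87}{2}$)
$f{\left(O \right)} = 1 + O^{2} - \frac{142318 O}{251}$ ($f{\left(O \right)} = \left(O^{2} - 567 O\right) + \left(O \left(- \frac{1}{251}\right) + 1\right) = \left(O^{2} - 567 O\right) - \left(-1 + \frac{O}{251}\right) = 1 + O^{2} - \frac{142318 O}{251}$)
$\frac{f{\left(391 \right)} - 202044}{v{\left(183 \right)} + 237222} = \frac{\left(1 + 391^{2} - \frac{55646338}{251}\right) - 202044}{\frac{87}{2} + 237222} = \frac{\left(1 + 152881 - \frac{55646338}{251}\right) - 202044}{\frac{474531}{2}} = \left(- \frac{17272956}{251} - 202044\right) \frac{2}{474531} = \left(- \frac{67986000}{251}\right) \frac{2}{474531} = - \frac{45324000}{39702427}$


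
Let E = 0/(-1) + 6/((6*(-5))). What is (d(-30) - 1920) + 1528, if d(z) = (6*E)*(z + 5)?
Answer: -362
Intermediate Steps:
E = -1/5 (E = 0*(-1) + 6/(-30) = 0 + 6*(-1/30) = 0 - 1/5 = -1/5 ≈ -0.20000)
d(z) = -6 - 6*z/5 (d(z) = (6*(-1/5))*(z + 5) = -6*(5 + z)/5 = -6 - 6*z/5)
(d(-30) - 1920) + 1528 = ((-6 - 6/5*(-30)) - 1920) + 1528 = ((-6 + 36) - 1920) + 1528 = (30 - 1920) + 1528 = -1890 + 1528 = -362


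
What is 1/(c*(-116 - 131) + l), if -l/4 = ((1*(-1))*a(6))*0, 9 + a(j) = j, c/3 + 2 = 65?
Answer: -1/46683 ≈ -2.1421e-5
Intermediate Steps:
c = 189 (c = -6 + 3*65 = -6 + 195 = 189)
a(j) = -9 + j
l = 0 (l = -4*(1*(-1))*(-9 + 6)*0 = -4*(-1*(-3))*0 = -12*0 = -4*0 = 0)
1/(c*(-116 - 131) + l) = 1/(189*(-116 - 131) + 0) = 1/(189*(-247) + 0) = 1/(-46683 + 0) = 1/(-46683) = -1/46683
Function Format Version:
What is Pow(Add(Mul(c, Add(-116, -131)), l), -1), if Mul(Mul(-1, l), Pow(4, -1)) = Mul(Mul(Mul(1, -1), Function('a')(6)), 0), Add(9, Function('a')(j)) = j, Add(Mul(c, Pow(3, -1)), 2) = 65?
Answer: Rational(-1, 46683) ≈ -2.1421e-5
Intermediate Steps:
c = 189 (c = Add(-6, Mul(3, 65)) = Add(-6, 195) = 189)
Function('a')(j) = Add(-9, j)
l = 0 (l = Mul(-4, Mul(Mul(Mul(1, -1), Add(-9, 6)), 0)) = Mul(-4, Mul(Mul(-1, -3), 0)) = Mul(-4, Mul(3, 0)) = Mul(-4, 0) = 0)
Pow(Add(Mul(c, Add(-116, -131)), l), -1) = Pow(Add(Mul(189, Add(-116, -131)), 0), -1) = Pow(Add(Mul(189, -247), 0), -1) = Pow(Add(-46683, 0), -1) = Pow(-46683, -1) = Rational(-1, 46683)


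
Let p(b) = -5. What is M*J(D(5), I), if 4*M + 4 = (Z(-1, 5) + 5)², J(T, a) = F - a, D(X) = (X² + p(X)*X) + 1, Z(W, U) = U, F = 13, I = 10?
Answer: 72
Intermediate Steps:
D(X) = 1 + X² - 5*X (D(X) = (X² - 5*X) + 1 = 1 + X² - 5*X)
J(T, a) = 13 - a
M = 24 (M = -1 + (5 + 5)²/4 = -1 + (¼)*10² = -1 + (¼)*100 = -1 + 25 = 24)
M*J(D(5), I) = 24*(13 - 1*10) = 24*(13 - 10) = 24*3 = 72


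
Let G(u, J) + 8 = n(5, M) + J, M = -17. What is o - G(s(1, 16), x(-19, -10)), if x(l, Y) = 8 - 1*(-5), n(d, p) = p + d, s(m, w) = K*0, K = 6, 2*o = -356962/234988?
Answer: 1466435/234988 ≈ 6.2405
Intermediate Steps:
o = -178481/234988 (o = (-356962/234988)/2 = (-356962*1/234988)/2 = (½)*(-178481/117494) = -178481/234988 ≈ -0.75953)
s(m, w) = 0 (s(m, w) = 6*0 = 0)
n(d, p) = d + p
x(l, Y) = 13 (x(l, Y) = 8 + 5 = 13)
G(u, J) = -20 + J (G(u, J) = -8 + ((5 - 17) + J) = -8 + (-12 + J) = -20 + J)
o - G(s(1, 16), x(-19, -10)) = -178481/234988 - (-20 + 13) = -178481/234988 - 1*(-7) = -178481/234988 + 7 = 1466435/234988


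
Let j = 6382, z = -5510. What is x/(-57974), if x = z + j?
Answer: -436/28987 ≈ -0.015041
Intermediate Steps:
x = 872 (x = -5510 + 6382 = 872)
x/(-57974) = 872/(-57974) = 872*(-1/57974) = -436/28987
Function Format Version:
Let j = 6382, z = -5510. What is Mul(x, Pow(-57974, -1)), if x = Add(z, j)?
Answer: Rational(-436, 28987) ≈ -0.015041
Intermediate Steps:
x = 872 (x = Add(-5510, 6382) = 872)
Mul(x, Pow(-57974, -1)) = Mul(872, Pow(-57974, -1)) = Mul(872, Rational(-1, 57974)) = Rational(-436, 28987)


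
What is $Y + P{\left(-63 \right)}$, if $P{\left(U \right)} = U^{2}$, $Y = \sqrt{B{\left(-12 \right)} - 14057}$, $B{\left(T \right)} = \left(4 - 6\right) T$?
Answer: $3969 + i \sqrt{14033} \approx 3969.0 + 118.46 i$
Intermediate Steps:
$B{\left(T \right)} = - 2 T$
$Y = i \sqrt{14033}$ ($Y = \sqrt{\left(-2\right) \left(-12\right) - 14057} = \sqrt{24 - 14057} = \sqrt{-14033} = i \sqrt{14033} \approx 118.46 i$)
$Y + P{\left(-63 \right)} = i \sqrt{14033} + \left(-63\right)^{2} = i \sqrt{14033} + 3969 = 3969 + i \sqrt{14033}$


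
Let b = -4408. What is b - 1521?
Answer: -5929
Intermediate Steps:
b - 1521 = -4408 - 1521 = -5929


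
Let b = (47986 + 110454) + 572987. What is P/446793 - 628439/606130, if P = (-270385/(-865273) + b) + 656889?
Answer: 69310594804379317/33475513848552510 ≈ 2.0705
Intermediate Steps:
b = 731427 (b = 158440 + 572987 = 731427)
P = 1201272620653/865273 (P = (-270385/(-865273) + 731427) + 656889 = (-270385*(-1/865273) + 731427) + 656889 = (270385/865273 + 731427) + 656889 = 632884304956/865273 + 656889 = 1201272620653/865273 ≈ 1.3883e+6)
P/446793 - 628439/606130 = (1201272620653/865273)/446793 - 628439/606130 = (1201272620653/865273)*(1/446793) - 628439*1/606130 = 1201272620653/386597919489 - 89777/86590 = 69310594804379317/33475513848552510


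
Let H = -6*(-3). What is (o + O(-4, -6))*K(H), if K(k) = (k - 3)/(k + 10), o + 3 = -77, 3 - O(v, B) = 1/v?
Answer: -4605/112 ≈ -41.116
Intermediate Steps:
H = 18
O(v, B) = 3 - 1/v
o = -80 (o = -3 - 77 = -80)
K(k) = (-3 + k)/(10 + k)
(o + O(-4, -6))*K(H) = (-80 + (3 - 1/(-4)))*((-3 + 18)/(10 + 18)) = (-80 + (3 - 1*(-1/4)))*(15/28) = (-80 + (3 + 1/4))*((1/28)*15) = (-80 + 13/4)*(15/28) = -307/4*15/28 = -4605/112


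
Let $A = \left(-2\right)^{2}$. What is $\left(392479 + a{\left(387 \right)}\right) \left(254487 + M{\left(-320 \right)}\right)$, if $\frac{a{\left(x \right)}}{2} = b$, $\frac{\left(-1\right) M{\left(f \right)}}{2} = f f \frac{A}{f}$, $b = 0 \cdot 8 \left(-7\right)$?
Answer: $100885549513$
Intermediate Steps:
$A = 4$
$b = 0$ ($b = 0 \left(-7\right) = 0$)
$M{\left(f \right)} = - 8 f$ ($M{\left(f \right)} = - 2 f f \frac{4}{f} = - 2 f^{2} \frac{4}{f} = - 2 \cdot 4 f = - 8 f$)
$a{\left(x \right)} = 0$ ($a{\left(x \right)} = 2 \cdot 0 = 0$)
$\left(392479 + a{\left(387 \right)}\right) \left(254487 + M{\left(-320 \right)}\right) = \left(392479 + 0\right) \left(254487 - -2560\right) = 392479 \left(254487 + 2560\right) = 392479 \cdot 257047 = 100885549513$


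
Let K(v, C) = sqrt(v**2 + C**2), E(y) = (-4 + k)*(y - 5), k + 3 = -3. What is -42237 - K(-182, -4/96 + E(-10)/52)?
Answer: -42237 - 5*sqrt(129008377)/312 ≈ -42419.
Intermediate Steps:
k = -6 (k = -3 - 3 = -6)
E(y) = 50 - 10*y (E(y) = (-4 - 6)*(y - 5) = -10*(-5 + y) = 50 - 10*y)
K(v, C) = sqrt(C**2 + v**2)
-42237 - K(-182, -4/96 + E(-10)/52) = -42237 - sqrt((-4/96 + (50 - 10*(-10))/52)**2 + (-182)**2) = -42237 - sqrt((-4*1/96 + (50 + 100)*(1/52))**2 + 33124) = -42237 - sqrt((-1/24 + 150*(1/52))**2 + 33124) = -42237 - sqrt((-1/24 + 75/26)**2 + 33124) = -42237 - sqrt((887/312)**2 + 33124) = -42237 - sqrt(786769/97344 + 33124) = -42237 - sqrt(3225209425/97344) = -42237 - 5*sqrt(129008377)/312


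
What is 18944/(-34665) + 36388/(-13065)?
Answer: -33530964/10064405 ≈ -3.3316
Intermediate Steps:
18944/(-34665) + 36388/(-13065) = 18944*(-1/34665) + 36388*(-1/13065) = -18944/34665 - 36388/13065 = -33530964/10064405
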